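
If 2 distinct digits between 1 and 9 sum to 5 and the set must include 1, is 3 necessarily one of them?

No

The only way to make 5 from 2 distinct digits under that restriction is {1,4}, which does not contain 3.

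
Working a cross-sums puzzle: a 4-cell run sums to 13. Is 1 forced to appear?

Yes

Every partition of 13 into 4 distinct digits includes 1: {1,2,3,7}, {1,2,4,6}, {1,3,4,5}.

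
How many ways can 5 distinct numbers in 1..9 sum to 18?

5 distinct digits from 1–9 sum between 15 and 35.
Enumerating: {1,2,3,4,8}, {1,2,3,5,7}, {1,2,4,5,6}.

3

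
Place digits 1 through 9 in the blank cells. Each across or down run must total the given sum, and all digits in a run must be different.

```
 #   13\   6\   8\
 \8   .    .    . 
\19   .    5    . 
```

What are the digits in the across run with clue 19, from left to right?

8 5 6

R1C2 = 6 − 5 = 1 completes the 6 down.
Given what's placed, R2C3 must be 6 to fit the 19 across and 8 down.
R1C3 = 8 − 6 = 2 completes the 8 down.
R2C1 = 19 − 11 = 8 completes the 19 across.
R1C1 = 8 − 3 = 5 completes the 8 across.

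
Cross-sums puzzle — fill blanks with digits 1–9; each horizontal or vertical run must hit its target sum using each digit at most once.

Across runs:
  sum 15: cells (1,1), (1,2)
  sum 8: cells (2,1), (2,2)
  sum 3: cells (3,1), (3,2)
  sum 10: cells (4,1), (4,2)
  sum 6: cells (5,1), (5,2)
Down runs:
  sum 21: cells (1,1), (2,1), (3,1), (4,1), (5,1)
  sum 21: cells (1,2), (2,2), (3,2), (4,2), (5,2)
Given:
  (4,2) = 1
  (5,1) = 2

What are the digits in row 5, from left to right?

3 in 2 cells must be {1,2}.
(3,1) = 1: the only remaining digit allowed by both the 3 across and the 21 down.
(3,2) = 3 − 1 = 2 completes the 3 across.
(4,1) = 10 − 1 = 9 completes the 10 across.
(5,2) = 6 − 2 = 4 completes the 6 across.

2 4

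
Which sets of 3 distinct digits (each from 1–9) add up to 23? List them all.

3 distinct digits from 1–9 sum between 6 and 24.
Only one set works: {6,8,9}.

{6,8,9}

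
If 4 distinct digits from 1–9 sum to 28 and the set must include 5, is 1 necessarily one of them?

The only way to make 28 from 4 distinct digits under that restriction is {5,6,8,9}, which does not contain 1.

No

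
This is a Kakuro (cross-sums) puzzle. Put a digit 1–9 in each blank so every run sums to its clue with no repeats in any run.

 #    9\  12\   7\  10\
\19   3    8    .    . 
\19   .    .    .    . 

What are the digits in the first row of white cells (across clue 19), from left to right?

3, 8, 6, 2

R2C1 = 9 − 3 = 6 completes the 9 down.
R2C2 = 12 − 8 = 4 completes the 12 down.
Nothing is forced directly, so branch on R2C3, whose candidates are 1 or 2. If R2C3 = 2: then R1C3 would have to be in {1,2,6,7} for the 19 across but in {5} for the 7 down — contradiction. So R2C3 = 1.
R1C3 = 7 − 1 = 6 completes the 7 down.
R1C4 = 19 − 17 = 2 completes the 19 across.
R2C4 = 19 − 11 = 8 completes the 19 across.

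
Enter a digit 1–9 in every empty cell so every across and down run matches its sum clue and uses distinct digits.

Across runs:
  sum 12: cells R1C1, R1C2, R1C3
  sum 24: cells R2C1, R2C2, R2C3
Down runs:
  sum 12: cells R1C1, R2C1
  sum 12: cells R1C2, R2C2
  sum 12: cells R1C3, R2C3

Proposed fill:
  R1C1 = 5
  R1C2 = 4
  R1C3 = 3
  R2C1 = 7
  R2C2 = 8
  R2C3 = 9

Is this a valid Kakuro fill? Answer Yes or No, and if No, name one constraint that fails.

Yes

Across: 5+4+3=12; 7+8+9=24. Down: 5+7=12; 4+8=12; 3+9=12. No digit repeats within any run.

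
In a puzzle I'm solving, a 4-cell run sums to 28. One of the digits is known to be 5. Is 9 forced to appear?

The only way to make 28 from 4 distinct digits under that restriction is {5,6,8,9}, which contains 9.

Yes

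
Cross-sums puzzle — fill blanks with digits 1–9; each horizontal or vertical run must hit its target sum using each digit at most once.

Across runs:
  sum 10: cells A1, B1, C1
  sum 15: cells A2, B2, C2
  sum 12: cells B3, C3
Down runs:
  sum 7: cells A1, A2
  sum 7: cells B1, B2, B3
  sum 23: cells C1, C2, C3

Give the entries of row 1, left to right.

3 1 6

7 in 3 cells must be {1,2,4}; 23 in 3 cells must be {6,8,9}.
Only 6 fits C1 under both its across sum 10 and down sum 23.
The 12 across and the 7 down share only 4, so B3 = 4.
C3 = 12 − 4 = 8 completes the 12 across.
B1 = 1: the only remaining digit allowed by both the 10 across and the 7 down.
B2 = 7 − 5 = 2 completes the 7 down.
C2 = 23 − 14 = 9 completes the 23 down.
A1 = 10 − 7 = 3 completes the 10 across.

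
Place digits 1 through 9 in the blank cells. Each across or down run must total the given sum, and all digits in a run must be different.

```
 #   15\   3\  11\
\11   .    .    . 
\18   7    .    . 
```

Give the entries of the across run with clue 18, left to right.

7 2 9

3 in 2 cells must be {1,2}.
R1C1 = 15 − 7 = 8 completes the 15 down.
Given what's placed, R1C3 must be 2 to fit the 11 across and 11 down.
Given what's placed, R2C2 must be 2 to fit the 18 across and 3 down.
R2C3 = 18 − 9 = 9 completes the 18 across.
R1C2 = 11 − 10 = 1 completes the 11 across.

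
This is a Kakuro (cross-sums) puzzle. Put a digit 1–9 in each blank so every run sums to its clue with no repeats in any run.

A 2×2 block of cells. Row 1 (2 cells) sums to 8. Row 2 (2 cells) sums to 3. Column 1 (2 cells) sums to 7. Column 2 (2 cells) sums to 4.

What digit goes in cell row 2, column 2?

3 in 2 cells must be {1,2}; 4 in 2 cells must be {1,3}.
The 3 across and the 4 down share only 1, so (2,2) = 1.
(1,2) = 4 − 1 = 3 completes the 4 down.
(2,1) = 3 − 1 = 2 completes the 3 across.
(1,1) = 8 − 3 = 5 completes the 8 across.

1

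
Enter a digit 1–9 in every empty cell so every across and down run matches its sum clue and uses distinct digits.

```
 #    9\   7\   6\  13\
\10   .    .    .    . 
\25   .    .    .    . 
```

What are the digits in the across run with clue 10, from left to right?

10 in 4 cells must be {1,2,3,4}.
Only 4 fits R1C4 under both its across sum 10 and down sum 13.
R2C4 = 13 − 4 = 9 completes the 13 down.
Nothing is forced directly, so branch on R1C3, whose candidates are 1 or 2. If R1C3 = 2: that forces R2C3 = 4, R2C2 = 5, after which R1C2 would have to be in {1,3} for the 10 across but in {2} for the 7 down — contradiction. So R1C3 = 1.
R2C3 = 6 − 1 = 5 completes the 6 down.
No cell is forced outright now. R2C2 can only be 3 or 4 (the digits allowed by both its 25 across and its 7 down). If R2C2 = 3: then R1C2 would have to be in {2,3} for the 10 across but in {4} for the 7 down — contradiction. So R2C2 = 4.
R1C2 = 7 − 4 = 3 completes the 7 down.
R2C1 = 25 − 18 = 7 completes the 25 across.
R1C1 = 10 − 8 = 2 completes the 10 across.

2, 3, 1, 4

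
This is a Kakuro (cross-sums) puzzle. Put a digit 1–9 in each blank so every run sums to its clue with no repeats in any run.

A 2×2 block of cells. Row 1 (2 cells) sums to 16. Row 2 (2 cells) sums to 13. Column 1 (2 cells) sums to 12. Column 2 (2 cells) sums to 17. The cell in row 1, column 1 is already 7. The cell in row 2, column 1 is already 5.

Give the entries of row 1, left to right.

16 in 2 cells must be {7,9}; 17 in 2 cells must be {8,9}.
(1,2) = 16 − 7 = 9 completes the 16 across.
(2,2) = 13 − 5 = 8 completes the 13 across.

7, 9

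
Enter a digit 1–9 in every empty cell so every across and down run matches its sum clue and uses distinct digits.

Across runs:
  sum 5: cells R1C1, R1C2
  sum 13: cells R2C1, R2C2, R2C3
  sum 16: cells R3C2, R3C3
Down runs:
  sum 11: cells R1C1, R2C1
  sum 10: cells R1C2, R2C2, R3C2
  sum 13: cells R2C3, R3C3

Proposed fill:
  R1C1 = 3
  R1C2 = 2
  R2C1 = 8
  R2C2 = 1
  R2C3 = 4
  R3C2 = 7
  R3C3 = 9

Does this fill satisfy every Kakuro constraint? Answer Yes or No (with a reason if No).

Yes

Across: 3+2=5; 8+1+4=13; 7+9=16. Down: 3+8=11; 2+1+7=10; 4+9=13. No digit repeats within any run.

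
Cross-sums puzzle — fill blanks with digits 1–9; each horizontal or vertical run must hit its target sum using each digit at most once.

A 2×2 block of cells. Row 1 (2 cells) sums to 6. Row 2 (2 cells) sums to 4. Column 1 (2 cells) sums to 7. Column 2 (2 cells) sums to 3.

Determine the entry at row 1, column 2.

4 in 2 cells must be {1,3}; 3 in 2 cells must be {1,2}.
The 4 across and the 3 down share only 1, so (2,2) = 1.
(1,2) = 3 − 1 = 2 completes the 3 down.
(2,1) = 4 − 1 = 3 completes the 4 across.
(1,1) = 6 − 2 = 4 completes the 6 across.

2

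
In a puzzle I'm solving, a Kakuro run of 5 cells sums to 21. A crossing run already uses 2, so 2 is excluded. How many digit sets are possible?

5 distinct digits from 1–9 sum between 15 and 35.
Dropping sets that contain 2.
Enumerating: {1,3,4,5,8}, {1,3,4,6,7}.

2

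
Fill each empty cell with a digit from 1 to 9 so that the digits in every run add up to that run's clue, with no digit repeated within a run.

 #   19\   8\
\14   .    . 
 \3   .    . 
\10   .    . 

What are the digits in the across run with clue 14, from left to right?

9 5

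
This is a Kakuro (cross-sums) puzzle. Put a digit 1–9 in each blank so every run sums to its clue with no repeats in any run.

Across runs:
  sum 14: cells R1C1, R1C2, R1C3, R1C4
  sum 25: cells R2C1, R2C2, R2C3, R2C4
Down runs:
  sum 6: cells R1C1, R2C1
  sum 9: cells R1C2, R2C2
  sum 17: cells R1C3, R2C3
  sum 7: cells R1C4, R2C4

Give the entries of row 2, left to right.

5 7 9 4

17 in 2 cells must be {8,9}.
Only 8 fits R1C3 under both its across sum 14 and down sum 17.
R2C3 = 17 − 8 = 9 completes the 17 down.
Nothing is forced directly, so branch on R1C1, whose candidates are 1 or 2. If R1C1 = 2: that forces R2C1 = 4, R2C4 = 5, after which R1C4 would have to be in {1,3} for the 14 across but in {2} for the 7 down — contradiction. So R1C1 = 1.
R2C1 = 6 − 1 = 5 completes the 6 down.
No cell is forced outright now. R2C4 can only be 3 or 4 (the digits allowed by both its 25 across and its 7 down). If R2C4 = 3: then R1C4 would have to be in {2,3} for the 14 across but in {4} for the 7 down — contradiction. So R2C4 = 4.
R1C4 = 7 − 4 = 3 completes the 7 down.
R2C2 = 25 − 18 = 7 completes the 25 across.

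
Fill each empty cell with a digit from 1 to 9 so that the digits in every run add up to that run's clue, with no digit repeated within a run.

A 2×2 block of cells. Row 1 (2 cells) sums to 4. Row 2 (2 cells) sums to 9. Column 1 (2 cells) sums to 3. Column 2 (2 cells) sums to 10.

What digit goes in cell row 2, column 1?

4 in 2 cells must be {1,3}; 3 in 2 cells must be {1,2}.
The 4 across and the 3 down share only 1, so (1,1) = 1.
(1,2) = 4 − 1 = 3 completes the 4 across.
(2,1) = 3 − 1 = 2 completes the 3 down.
(2,2) = 9 − 2 = 7 completes the 9 across.

2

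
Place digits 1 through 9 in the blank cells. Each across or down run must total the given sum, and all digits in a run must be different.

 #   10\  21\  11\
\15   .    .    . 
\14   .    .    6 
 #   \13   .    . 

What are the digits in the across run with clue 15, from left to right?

Given what's placed, R3C3 must be 4 to fit the 13 across and 11 down.
R1C3 = 11 − 10 = 1 completes the 11 down.
R3C2 = 13 − 4 = 9 completes the 13 across.
Nothing is forced directly, so branch on R2C2, whose candidates are 5 or 7. If R2C2 = 5: then R1C2 would have to be in {5,6,8,9} for the 15 across but in {7} for the 21 down — contradiction. So R2C2 = 7.
R1C2 = 21 − 16 = 5 completes the 21 down.
R2C1 = 14 − 13 = 1 completes the 14 across.
R1C1 = 15 − 6 = 9 completes the 15 across.

9 5 1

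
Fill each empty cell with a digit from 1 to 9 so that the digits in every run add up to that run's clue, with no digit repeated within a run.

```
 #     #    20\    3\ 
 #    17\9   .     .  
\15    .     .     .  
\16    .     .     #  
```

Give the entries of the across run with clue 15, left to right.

8 5 2

16 in 2 cells must be {7,9}; 17 in 2 cells must be {8,9}; 3 in 2 cells must be {1,2}.
The 16 across and the 17 down share only 9, so R3C1 = 9.
R3C2 = 16 − 9 = 7 completes the 16 across.
R2C1 = 17 − 9 = 8 completes the 17 down.
No cell is forced outright now. R1C3 can only be 1 or 2 (the digits allowed by both its 9 across and its 3 down). If R1C3 = 2: then R1C2 would have to be in {7} for the 9 across but in {4,5,8,9} for the 20 down — contradiction. So R1C3 = 1.
R1C2 = 9 − 1 = 8 completes the 9 across.
R2C2 = 20 − 15 = 5 completes the 20 down.
R2C3 = 15 − 13 = 2 completes the 15 across.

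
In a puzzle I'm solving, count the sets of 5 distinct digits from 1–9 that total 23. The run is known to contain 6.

5 distinct digits from 1–9 sum between 15 and 35.
Keeping only sets containing 6.
Enumerating: {1,2,5,6,9}, {1,3,4,6,9}, {1,3,5,6,8}, {1,4,5,6,7}, {2,3,4,6,8}, {2,3,5,6,7}.

6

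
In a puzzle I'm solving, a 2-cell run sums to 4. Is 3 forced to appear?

The only way to make 4 from 2 distinct digits is {1,3}, which contains 3.

Yes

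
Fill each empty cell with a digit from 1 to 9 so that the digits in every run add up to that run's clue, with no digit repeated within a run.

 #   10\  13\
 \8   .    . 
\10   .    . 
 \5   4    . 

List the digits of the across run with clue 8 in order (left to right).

R2C1 = 1: the only remaining digit allowed by both the 10 across and the 10 down.
R2C2 = 10 − 1 = 9 completes the 10 across.
R3C2 = 5 − 4 = 1 completes the 5 across.
R1C1 = 10 − 5 = 5 completes the 10 down.
R1C2 = 8 − 5 = 3 completes the 8 across.

5 3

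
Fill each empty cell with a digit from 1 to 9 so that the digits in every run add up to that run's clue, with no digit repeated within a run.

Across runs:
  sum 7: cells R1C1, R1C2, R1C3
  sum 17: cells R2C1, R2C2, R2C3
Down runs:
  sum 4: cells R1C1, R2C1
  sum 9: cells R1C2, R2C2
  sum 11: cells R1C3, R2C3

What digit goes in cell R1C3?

2

7 in 3 cells must be {1,2,4}; 4 in 2 cells must be {1,3}.
The 7 across and the 4 down share only 1, so R1C1 = 1.
R2C1 = 4 − 1 = 3 completes the 4 down.
Nothing is forced directly, so branch on R1C2, whose candidates are 2 or 4. If R1C2 = 2: that forces R1C3 = 4, after which R2C2 would have to be in {5,6,8,9} for the 17 across but in {7} for the 9 down — contradiction. So R1C2 = 4.
R1C3 = 7 − 5 = 2 completes the 7 across.
R2C2 = 9 − 4 = 5 completes the 9 down.
R2C3 = 17 − 8 = 9 completes the 17 across.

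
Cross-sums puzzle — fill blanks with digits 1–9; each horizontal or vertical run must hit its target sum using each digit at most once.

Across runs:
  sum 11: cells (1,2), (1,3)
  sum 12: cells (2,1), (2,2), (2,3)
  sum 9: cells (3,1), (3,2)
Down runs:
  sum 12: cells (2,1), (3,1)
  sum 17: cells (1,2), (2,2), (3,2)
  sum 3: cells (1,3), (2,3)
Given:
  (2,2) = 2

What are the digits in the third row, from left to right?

3, 6

3 in 2 cells must be {1,2}.
Only 2 fits (1,3) under both its across sum 11 and down sum 3.
(2,3) = 3 − 2 = 1 completes the 3 down.
(1,2) = 11 − 2 = 9 completes the 11 across.
(2,1) = 12 − 3 = 9 completes the 12 across.
(3,1) = 12 − 9 = 3 completes the 12 down.
(3,2) = 9 − 3 = 6 completes the 9 across.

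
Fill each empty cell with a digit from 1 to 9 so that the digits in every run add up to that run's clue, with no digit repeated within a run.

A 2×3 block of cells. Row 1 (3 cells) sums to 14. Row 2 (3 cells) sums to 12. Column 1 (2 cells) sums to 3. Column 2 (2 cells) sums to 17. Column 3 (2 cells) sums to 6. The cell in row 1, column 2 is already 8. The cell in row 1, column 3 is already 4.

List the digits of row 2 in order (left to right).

1 9 2

3 in 2 cells must be {1,2}; 17 in 2 cells must be {8,9}.
(1,1) = 14 − 12 = 2 completes the 14 across.
(2,1) = 3 − 2 = 1 completes the 3 down.
(2,2) = 17 − 8 = 9 completes the 17 down.
(2,3) = 12 − 10 = 2 completes the 12 across.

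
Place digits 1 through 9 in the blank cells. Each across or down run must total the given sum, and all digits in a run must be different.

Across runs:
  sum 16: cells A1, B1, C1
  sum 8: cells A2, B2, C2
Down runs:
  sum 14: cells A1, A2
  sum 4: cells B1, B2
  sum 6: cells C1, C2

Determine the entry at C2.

2

4 in 2 cells must be {1,3}.
The 8 across and the 14 down share only 5, so A2 = 5.
Given what's placed, B2 must be 1 to fit the 8 across and 4 down.
C2 = 8 − 6 = 2 completes the 8 across.
A1 = 14 − 5 = 9 completes the 14 down.
B1 = 4 − 1 = 3 completes the 4 down.
C1 = 16 − 12 = 4 completes the 16 across.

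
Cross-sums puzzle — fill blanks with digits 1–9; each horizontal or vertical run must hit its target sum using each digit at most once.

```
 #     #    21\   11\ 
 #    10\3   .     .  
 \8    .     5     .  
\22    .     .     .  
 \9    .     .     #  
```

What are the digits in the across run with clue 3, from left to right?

3 in 2 cells must be {1,2}.
No cell is forced outright now. R1C2 can only be 1 or 2 (the digits allowed by both its 3 across and its 21 down). If R1C2 = 2: that forces R1C3 = 1, R2C3 = 2, R3C3 = 8, R2C1 = 1, R3C1 = 5, after which R3C2 would have to be in {9} for the 22 across but in {6,8} for the 21 down — contradiction. So R1C2 = 1.
R1C3 = 3 − 1 = 2 completes the 3 across.

1 2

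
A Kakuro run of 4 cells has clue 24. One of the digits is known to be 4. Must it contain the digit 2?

No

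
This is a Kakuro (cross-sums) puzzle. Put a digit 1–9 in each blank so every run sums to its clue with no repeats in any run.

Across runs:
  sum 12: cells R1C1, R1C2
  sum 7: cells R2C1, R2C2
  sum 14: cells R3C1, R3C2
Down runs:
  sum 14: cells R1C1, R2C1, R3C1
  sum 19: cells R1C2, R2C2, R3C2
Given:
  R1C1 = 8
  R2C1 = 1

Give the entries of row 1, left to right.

R1C2 = 12 − 8 = 4 completes the 12 across.
R2C2 = 7 − 1 = 6 completes the 7 across.
R3C1 = 14 − 9 = 5 completes the 14 down.
R3C2 = 14 − 5 = 9 completes the 14 across.

8 4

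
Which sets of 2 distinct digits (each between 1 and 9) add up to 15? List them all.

2 distinct digits from 1–9 sum between 3 and 17.

{6,9}; {7,8}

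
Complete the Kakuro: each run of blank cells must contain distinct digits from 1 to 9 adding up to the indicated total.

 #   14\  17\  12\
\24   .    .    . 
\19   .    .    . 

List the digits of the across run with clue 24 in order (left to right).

8 9 7

24 in 3 cells must be {7,8,9}; 17 in 2 cells must be {8,9}.
Nothing is forced directly, so branch on R1C1, whose candidates are 8 or 9. If R1C1 = 9: that forces R1C2 = 8, R1C3 = 7, R2C1 = 5, after which R2C2 would have to be in {6,8} for the 19 across but in {9} for the 17 down — contradiction. So R1C1 = 8.
Given what's placed, R1C2 must be 9 to fit the 24 across and 17 down.
R1C3 = 24 − 17 = 7 completes the 24 across.
R2C1 = 14 − 8 = 6 completes the 14 down.
R2C2 = 17 − 9 = 8 completes the 17 down.
R2C3 = 19 − 14 = 5 completes the 19 across.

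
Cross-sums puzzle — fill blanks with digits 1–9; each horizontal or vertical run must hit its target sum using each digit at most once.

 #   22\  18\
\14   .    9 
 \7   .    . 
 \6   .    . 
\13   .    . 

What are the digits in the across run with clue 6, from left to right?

R1C1 = 14 − 9 = 5 completes the 14 across.
Nothing is forced directly, so branch on R3C1, whose candidates are 1 or 2 or 4. If R3C1 = 1: then R2C1 would have to be in {1,2,3,4,5,6} for the 7 across but in {7,9} for the 22 down — contradiction. If R3C1 = 2: that forces R2C1 = 6, R2C2 = 1, after which R3C2 would have to be in {4} for the 6 across but in {2,3,5,6} for the 18 down — contradiction. So R3C1 = 4.
R2C1 = 6: the only remaining digit allowed by both the 7 across and the 22 down.
R2C2 = 7 − 6 = 1 completes the 7 across.
R3C2 = 6 − 4 = 2 completes the 6 across.
R4C1 = 22 − 15 = 7 completes the 22 down.
R4C2 = 13 − 7 = 6 completes the 13 across.

4, 2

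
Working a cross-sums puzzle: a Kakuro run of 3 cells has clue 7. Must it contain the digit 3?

The only way to make 7 from 3 distinct digits is {1,2,4}, which does not contain 3.

No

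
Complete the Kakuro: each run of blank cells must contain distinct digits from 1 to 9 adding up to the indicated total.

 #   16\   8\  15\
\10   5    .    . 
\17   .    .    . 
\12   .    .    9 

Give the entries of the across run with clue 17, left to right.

9, 3, 5

Given what's placed, R3C1 must be 2 to fit the 12 across and 16 down.
R3C2 = 12 − 11 = 1 completes the 12 across.
R2C1 = 16 − 7 = 9 completes the 16 down.
No cell is forced outright now. R1C2 can only be 2 or 3 or 4 (the digits allowed by both its 10 across and its 8 down). If R1C2 = 2: then R1C3 would have to be in {3} for the 10 across but in {1,2,4,5} for the 15 down — contradiction. If R1C2 = 3: that forces R1C3 = 2, after which R2C2 would have to be in {1,2,3,5,6,7} for the 17 across but in {4} for the 8 down — contradiction. So R1C2 = 4.
R1C3 = 10 − 9 = 1 completes the 10 across.
R2C2 = 8 − 5 = 3 completes the 8 down.
R2C3 = 17 − 12 = 5 completes the 17 across.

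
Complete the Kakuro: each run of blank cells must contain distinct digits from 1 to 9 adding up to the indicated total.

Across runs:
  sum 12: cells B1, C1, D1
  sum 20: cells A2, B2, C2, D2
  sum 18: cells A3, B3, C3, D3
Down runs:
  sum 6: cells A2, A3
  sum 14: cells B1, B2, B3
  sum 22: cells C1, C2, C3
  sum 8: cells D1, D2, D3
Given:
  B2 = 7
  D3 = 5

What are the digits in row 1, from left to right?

4, 7, 1

Nothing is forced directly, so branch on D1, whose candidates are 1 or 2. If D1 = 2: that forces D2 = 1, A2 = 4, C2 = 8, A3 = 2, after which C3 would have to be in {3,4,7,8} for the 18 across but in {5,9} for the 22 down — contradiction. So D1 = 1.
D2 = 8 − 6 = 2 completes the 8 down.
A2 = 5: the only remaining digit allowed by both the 20 across and the 6 down.
C2 = 20 − 14 = 6 completes the 20 across.
A3 = 6 − 5 = 1 completes the 6 down.
C3 = 9: the only remaining digit allowed by both the 18 across and the 22 down.
C1 = 22 − 15 = 7 completes the 22 down.
B3 = 18 − 15 = 3 completes the 18 across.
B1 = 12 − 8 = 4 completes the 12 across.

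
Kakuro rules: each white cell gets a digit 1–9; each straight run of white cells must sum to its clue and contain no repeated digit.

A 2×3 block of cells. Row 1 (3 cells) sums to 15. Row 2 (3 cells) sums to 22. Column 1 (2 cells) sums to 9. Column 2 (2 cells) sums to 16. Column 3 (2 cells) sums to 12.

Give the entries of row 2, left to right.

6, 9, 7

16 in 2 cells must be {7,9}.
Nothing is forced directly, so branch on (1,2), whose candidates are 7 or 9. If (1,2) = 9: that forces (2,2) = 7, (2,3) = 9, after which (1,3) would have to be in {1,2,4,5} for the 15 across but in {3} for the 12 down — contradiction. So (1,2) = 7.
(2,2) = 16 − 7 = 9 completes the 16 down.
Nothing is forced directly, so branch on (1,3), whose candidates are 3 or 5. If (1,3) = 3: that forces (1,1) = 5, after which (2,1) would have to be in {5,6,7,8} for the 22 across but in {4} for the 9 down — contradiction. So (1,3) = 5.
(1,1) = 15 − 12 = 3 completes the 15 across.
(2,1) = 9 − 3 = 6 completes the 9 down.
(2,3) = 22 − 15 = 7 completes the 22 across.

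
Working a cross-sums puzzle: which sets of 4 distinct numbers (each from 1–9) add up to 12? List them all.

{1,2,3,6}; {1,2,4,5}

4 distinct digits from 1–9 sum between 10 and 30.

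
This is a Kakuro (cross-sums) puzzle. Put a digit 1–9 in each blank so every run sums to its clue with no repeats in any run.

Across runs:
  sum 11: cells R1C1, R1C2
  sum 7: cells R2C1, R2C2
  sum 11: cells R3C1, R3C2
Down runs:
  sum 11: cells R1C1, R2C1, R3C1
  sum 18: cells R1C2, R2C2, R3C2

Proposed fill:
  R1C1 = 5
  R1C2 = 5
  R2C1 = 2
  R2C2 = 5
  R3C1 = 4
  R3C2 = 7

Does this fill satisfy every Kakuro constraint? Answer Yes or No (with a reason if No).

No — the down run R1C2–R3C2 sums to 17, not 18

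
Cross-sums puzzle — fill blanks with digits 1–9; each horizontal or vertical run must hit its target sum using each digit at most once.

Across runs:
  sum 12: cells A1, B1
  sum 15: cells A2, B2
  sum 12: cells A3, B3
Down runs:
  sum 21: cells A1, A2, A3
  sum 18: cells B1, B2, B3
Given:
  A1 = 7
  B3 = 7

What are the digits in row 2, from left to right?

B1 = 12 − 7 = 5 completes the 12 across.
B2 = 18 − 12 = 6 completes the 18 down.
A3 = 12 − 7 = 5 completes the 12 across.
A2 = 15 − 6 = 9 completes the 15 across.

9 6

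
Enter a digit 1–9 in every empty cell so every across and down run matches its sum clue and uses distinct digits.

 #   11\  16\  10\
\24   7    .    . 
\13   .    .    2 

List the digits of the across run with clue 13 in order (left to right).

4 7 2

24 in 3 cells must be {7,8,9}; 16 in 2 cells must be {7,9}.
R1C2 = 9: the only remaining digit allowed by both the 24 across and the 16 down.
R1C3 = 24 − 16 = 8 completes the 24 across.
R2C1 = 11 − 7 = 4 completes the 11 down.
R2C2 = 13 − 6 = 7 completes the 13 across.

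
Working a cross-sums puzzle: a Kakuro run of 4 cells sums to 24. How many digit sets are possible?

4 distinct digits from 1–9 sum between 10 and 30.

8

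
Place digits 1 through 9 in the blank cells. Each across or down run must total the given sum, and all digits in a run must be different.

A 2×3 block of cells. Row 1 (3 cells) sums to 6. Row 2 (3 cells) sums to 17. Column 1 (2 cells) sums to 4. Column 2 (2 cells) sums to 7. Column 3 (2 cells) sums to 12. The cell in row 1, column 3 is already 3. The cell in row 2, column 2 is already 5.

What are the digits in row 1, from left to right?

6 in 3 cells must be {1,2,3}; 4 in 2 cells must be {1,3}.
Given what's placed, (1,1) must be 1 to fit the 6 across and 4 down.
(1,2) = 6 − 4 = 2 completes the 6 across.
(2,1) = 4 − 1 = 3 completes the 4 down.
(2,3) = 17 − 8 = 9 completes the 17 across.

1 2 3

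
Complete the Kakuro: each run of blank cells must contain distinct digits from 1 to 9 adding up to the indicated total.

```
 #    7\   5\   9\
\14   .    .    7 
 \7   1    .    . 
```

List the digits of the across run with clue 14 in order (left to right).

6, 1, 7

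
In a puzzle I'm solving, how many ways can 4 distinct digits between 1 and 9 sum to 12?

2

4 distinct digits from 1–9 sum between 10 and 30.
Enumerating: {1,2,3,6}, {1,2,4,5}.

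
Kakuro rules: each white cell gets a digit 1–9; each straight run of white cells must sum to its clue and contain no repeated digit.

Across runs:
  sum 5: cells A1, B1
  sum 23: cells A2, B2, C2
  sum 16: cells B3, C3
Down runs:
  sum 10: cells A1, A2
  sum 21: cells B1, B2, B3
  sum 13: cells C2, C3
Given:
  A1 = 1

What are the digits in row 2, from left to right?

23 in 3 cells must be {6,8,9}; 16 in 2 cells must be {7,9}.
B1 = 5 − 1 = 4 completes the 5 across.
A2 = 10 − 1 = 9 completes the 10 down.
B2 = 8: the only remaining digit allowed by both the 23 across and the 21 down.
C2 = 23 − 17 = 6 completes the 23 across.
B3 = 21 − 12 = 9 completes the 21 down.
C3 = 16 − 9 = 7 completes the 16 across.

9, 8, 6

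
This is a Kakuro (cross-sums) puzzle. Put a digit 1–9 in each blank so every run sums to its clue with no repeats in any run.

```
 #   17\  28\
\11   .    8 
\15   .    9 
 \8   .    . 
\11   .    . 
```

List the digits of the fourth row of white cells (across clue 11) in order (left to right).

R1C1 = 11 − 8 = 3 completes the 11 across.
R2C1 = 15 − 9 = 6 completes the 15 across.
R4C1 = 7: the only remaining digit allowed by both the 11 across and the 17 down.
R4C2 = 11 − 7 = 4 completes the 11 across.
R3C1 = 17 − 16 = 1 completes the 17 down.
R3C2 = 8 − 1 = 7 completes the 8 across.

7, 4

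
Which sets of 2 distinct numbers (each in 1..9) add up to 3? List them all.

2 distinct digits from 1–9 sum between 3 and 17.
Only one set works: {1,2}.

{1,2}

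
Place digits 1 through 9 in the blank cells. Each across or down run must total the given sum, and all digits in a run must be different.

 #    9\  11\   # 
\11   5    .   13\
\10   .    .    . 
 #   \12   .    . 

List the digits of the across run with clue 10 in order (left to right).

4 1 5

R1C2 = 11 − 5 = 6 completes the 11 across.
R2C1 = 9 − 5 = 4 completes the 9 down.
R2C2 = 1: the only remaining digit allowed by both the 10 across and the 11 down.
R2C3 = 10 − 5 = 5 completes the 10 across.
R3C2 = 11 − 7 = 4 completes the 11 down.
R3C3 = 12 − 4 = 8 completes the 12 across.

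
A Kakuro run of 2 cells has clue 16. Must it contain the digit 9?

Yes

The only way to make 16 from 2 distinct digits is {7,9}, which contains 9.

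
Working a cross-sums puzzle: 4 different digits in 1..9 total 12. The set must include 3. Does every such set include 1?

Yes

The only way to make 12 from 4 distinct digits under that restriction is {1,2,3,6}, which contains 1.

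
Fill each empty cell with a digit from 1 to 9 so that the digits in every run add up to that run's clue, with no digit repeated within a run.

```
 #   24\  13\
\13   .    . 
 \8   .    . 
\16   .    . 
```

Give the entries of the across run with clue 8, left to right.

16 in 2 cells must be {7,9}; 24 in 3 cells must be {7,8,9}.
The 8 across and the 24 down share only 7, so R2C1 = 7.
R2C2 = 8 − 7 = 1 completes the 8 across.
Given what's placed, R3C1 must be 9 to fit the 16 across and 24 down.
R3C2 = 16 − 9 = 7 completes the 16 across.
R1C1 = 24 − 16 = 8 completes the 24 down.
R1C2 = 13 − 8 = 5 completes the 13 across.

7 1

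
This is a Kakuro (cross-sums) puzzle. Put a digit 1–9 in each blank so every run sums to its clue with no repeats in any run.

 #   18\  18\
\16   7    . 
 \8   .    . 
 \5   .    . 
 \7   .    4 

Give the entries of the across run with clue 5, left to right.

16 in 2 cells must be {7,9}.
R1C2 = 16 − 7 = 9 completes the 16 across.
R4C1 = 7 − 4 = 3 completes the 7 across.
R3C1 = 2: the only remaining digit allowed by both the 5 across and the 18 down.
R3C2 = 5 − 2 = 3 completes the 5 across.
R2C1 = 18 − 12 = 6 completes the 18 down.
R2C2 = 8 − 6 = 2 completes the 8 across.

2 3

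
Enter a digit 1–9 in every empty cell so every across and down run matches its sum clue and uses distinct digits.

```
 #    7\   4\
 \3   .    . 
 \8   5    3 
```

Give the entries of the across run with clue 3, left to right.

2, 1

3 in 2 cells must be {1,2}; 4 in 2 cells must be {1,3}.
R1C1 = 7 − 5 = 2 completes the 7 down.
R1C2 = 3 − 2 = 1 completes the 3 across.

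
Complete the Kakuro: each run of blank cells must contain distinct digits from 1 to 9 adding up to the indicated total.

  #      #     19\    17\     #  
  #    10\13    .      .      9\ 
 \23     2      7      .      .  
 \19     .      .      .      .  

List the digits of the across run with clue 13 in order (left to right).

R3C1 = 10 − 2 = 8 completes the 10 down.
Nothing is forced directly, so branch on R3C2, whose candidates are 3 or 4. If R3C2 = 4: that forces R1C2 = 8, R1C3 = 5, after which R3C3 would have to be in {1,2,5,6} for the 19 across but in {3,4,8,9} for the 17 down — contradiction. So R3C2 = 3.
R1C2 = 19 − 10 = 9 completes the 19 down.
R1C3 = 13 − 9 = 4 completes the 13 across.
No cell is forced outright now. R3C3 can only be 6 or 7 (the digits allowed by both its 19 across and its 17 down). If R3C3 = 6: then R2C3 would have to be in {5,6,8,9} for the 23 across but in {7} for the 17 down — contradiction. So R3C3 = 7.
R2C3 = 17 − 11 = 6 completes the 17 down.
R2C4 = 23 − 15 = 8 completes the 23 across.
R3C4 = 19 − 18 = 1 completes the 19 across.

9, 4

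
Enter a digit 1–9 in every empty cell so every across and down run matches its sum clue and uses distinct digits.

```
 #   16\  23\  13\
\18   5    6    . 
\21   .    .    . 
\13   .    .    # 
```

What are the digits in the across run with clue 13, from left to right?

4, 9

23 in 3 cells must be {6,8,9}.
R1C3 = 18 − 11 = 7 completes the 18 across.
R2C3 = 13 − 7 = 6 completes the 13 down.
Given what's placed, R2C2 must be 8 to fit the 21 across and 23 down.
R3C2 = 23 − 14 = 9 completes the 23 down.
R2C1 = 21 − 14 = 7 completes the 21 across.
R3C1 = 13 − 9 = 4 completes the 13 across.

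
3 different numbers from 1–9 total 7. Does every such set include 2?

Yes

The only way to make 7 from 3 distinct digits is {1,2,4}, which contains 2.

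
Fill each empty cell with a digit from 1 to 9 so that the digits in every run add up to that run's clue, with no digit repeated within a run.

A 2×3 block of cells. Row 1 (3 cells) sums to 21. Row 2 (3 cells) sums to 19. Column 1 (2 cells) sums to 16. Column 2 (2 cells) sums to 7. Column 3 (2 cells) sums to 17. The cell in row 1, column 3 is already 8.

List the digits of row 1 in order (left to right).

16 in 2 cells must be {7,9}; 17 in 2 cells must be {8,9}.
(2,3) = 17 − 8 = 9 completes the 17 down.
Given what's placed, (2,1) must be 7 to fit the 19 across and 16 down.
(2,2) = 19 − 16 = 3 completes the 19 across.
(1,1) = 16 − 7 = 9 completes the 16 down.
(1,2) = 21 − 17 = 4 completes the 21 across.

9 4 8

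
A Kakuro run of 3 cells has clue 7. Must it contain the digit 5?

No

The only way to make 7 from 3 distinct digits is {1,2,4}, which does not contain 5.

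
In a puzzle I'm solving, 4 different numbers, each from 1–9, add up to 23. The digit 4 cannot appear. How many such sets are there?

6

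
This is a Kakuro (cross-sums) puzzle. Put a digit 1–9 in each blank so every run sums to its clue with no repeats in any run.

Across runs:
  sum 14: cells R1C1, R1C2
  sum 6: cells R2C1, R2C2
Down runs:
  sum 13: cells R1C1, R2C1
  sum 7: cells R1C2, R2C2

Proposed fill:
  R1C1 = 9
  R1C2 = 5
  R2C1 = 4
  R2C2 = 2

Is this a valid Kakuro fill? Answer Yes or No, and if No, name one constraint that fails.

Across: 9+5=14; 4+2=6. Down: 9+4=13; 5+2=7. No digit repeats within any run.

Yes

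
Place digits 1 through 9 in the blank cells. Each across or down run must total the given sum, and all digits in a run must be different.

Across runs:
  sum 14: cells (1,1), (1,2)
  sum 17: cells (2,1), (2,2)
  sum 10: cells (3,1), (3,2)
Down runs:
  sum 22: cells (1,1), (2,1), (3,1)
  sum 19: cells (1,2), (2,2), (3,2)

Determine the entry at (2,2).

8

17 in 2 cells must be {8,9}.
Nothing is forced directly, so branch on (2,1), whose candidates are 8 or 9. If (2,1) = 8: that forces (2,2) = 9, (3,1) = 9, after which (3,2) would have to be in {1} for the 10 across but in {2,3,4,6,7,8} for the 19 down — contradiction. So (2,1) = 9.
(2,2) = 17 − 9 = 8 completes the 17 across.
Nothing is forced directly, so branch on (1,1), whose candidates are 5 or 6 or 8. If (1,1) = 6: then (1,2) would have to be in {8} for the 14 across but in {2,4,5,6,7,9} for the 19 down — contradiction. If (1,1) = 8: that forces (1,2) = 6, after which (3,1) would have to be in {1,2,3,4,6,7,8,9} for the 10 across but in {5} for the 22 down — contradiction. So (1,1) = 5.
(1,2) = 14 − 5 = 9 completes the 14 across.
(3,1) = 22 − 14 = 8 completes the 22 down.
(3,2) = 10 − 8 = 2 completes the 10 across.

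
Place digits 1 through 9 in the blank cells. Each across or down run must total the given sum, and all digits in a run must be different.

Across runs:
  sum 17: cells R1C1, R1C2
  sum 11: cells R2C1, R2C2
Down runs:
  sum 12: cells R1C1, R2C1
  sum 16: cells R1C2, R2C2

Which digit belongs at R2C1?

4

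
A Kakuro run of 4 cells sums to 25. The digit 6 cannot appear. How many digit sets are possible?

4 distinct digits from 1–9 sum between 10 and 30.
Dropping sets that contain 6.
Enumerating: {1,7,8,9}, {3,5,8,9}, {4,5,7,9}.

3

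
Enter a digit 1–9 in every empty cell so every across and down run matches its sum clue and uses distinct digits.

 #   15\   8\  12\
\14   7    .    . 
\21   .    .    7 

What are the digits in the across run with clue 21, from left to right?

8, 6, 7

R1C3 = 12 − 7 = 5 completes the 12 down.
R2C1 = 15 − 7 = 8 completes the 15 down.
R2C2 = 21 − 15 = 6 completes the 21 across.
R1C2 = 14 − 12 = 2 completes the 14 across.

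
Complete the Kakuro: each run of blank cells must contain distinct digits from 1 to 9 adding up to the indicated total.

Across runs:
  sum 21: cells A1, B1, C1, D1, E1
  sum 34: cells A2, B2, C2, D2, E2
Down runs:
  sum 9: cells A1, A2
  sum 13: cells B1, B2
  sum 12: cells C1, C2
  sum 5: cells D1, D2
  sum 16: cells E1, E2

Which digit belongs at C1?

4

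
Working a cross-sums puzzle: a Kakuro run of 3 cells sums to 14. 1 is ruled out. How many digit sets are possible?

5

3 distinct digits from 1–9 sum between 6 and 24.
Dropping sets that contain 1.
Enumerating: {2,3,9}, {2,4,8}, {2,5,7}, {3,4,7}, {3,5,6}.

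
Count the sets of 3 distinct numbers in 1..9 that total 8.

3 distinct digits from 1–9 sum between 6 and 24.
Enumerating: {1,2,5}, {1,3,4}.

2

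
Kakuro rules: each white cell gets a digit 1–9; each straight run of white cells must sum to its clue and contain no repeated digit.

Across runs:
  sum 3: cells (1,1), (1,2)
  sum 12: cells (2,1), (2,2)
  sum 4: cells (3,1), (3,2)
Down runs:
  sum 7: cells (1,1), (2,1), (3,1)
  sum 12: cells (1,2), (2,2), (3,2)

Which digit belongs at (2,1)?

3 in 2 cells must be {1,2}; 4 in 2 cells must be {1,3}; 7 in 3 cells must be {1,2,4}.
The 12 across and the 7 down share only 4, so (2,1) = 4.
(2,2) = 12 − 4 = 8 completes the 12 across.
Given what's placed, (3,1) must be 1 to fit the 4 across and 7 down.
(3,2) = 4 − 1 = 3 completes the 4 across.
(1,1) = 7 − 5 = 2 completes the 7 down.
(1,2) = 3 − 2 = 1 completes the 3 across.

4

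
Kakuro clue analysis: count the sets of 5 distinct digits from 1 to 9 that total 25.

5 distinct digits from 1–9 sum between 15 and 35.

12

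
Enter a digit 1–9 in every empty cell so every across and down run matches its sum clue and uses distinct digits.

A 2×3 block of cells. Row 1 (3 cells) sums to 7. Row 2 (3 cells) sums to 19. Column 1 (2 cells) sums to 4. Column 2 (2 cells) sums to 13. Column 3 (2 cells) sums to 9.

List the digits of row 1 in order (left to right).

1, 4, 2

7 in 3 cells must be {1,2,4}; 4 in 2 cells must be {1,3}.
The 7 across and the 4 down share only 1, so (1,1) = 1.
Given what's placed, (1,2) must be 4 to fit the 7 across and 13 down.
(1,3) = 7 − 5 = 2 completes the 7 across.
(2,1) = 4 − 1 = 3 completes the 4 down.
(2,2) = 13 − 4 = 9 completes the 13 down.
(2,3) = 19 − 12 = 7 completes the 19 across.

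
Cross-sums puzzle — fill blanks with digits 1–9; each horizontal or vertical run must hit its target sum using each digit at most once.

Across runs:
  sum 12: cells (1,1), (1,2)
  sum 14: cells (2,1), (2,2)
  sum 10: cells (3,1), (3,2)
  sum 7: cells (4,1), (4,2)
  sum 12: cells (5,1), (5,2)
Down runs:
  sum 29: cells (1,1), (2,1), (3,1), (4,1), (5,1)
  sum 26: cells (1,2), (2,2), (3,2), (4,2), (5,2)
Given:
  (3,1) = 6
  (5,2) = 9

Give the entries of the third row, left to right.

(3,2) = 10 − 6 = 4 completes the 10 across.
(5,1) = 12 − 9 = 3 completes the 12 across.
No cell is forced outright now. (4,1) can only be 4 or 5 (the digits allowed by both its 7 across and its 29 down). If (4,1) = 4: that forces (2,1) = 9, (2,2) = 5, after which (4,2) would have to be in {3} for the 7 across but in {1,2,6,7} for the 26 down — contradiction. So (4,1) = 5.
(2,1) = 8: the only remaining digit allowed by both the 14 across and the 29 down.
(2,2) = 14 − 8 = 6 completes the 14 across.
(4,2) = 7 − 5 = 2 completes the 7 across.
(1,1) = 29 − 22 = 7 completes the 29 down.
(1,2) = 12 − 7 = 5 completes the 12 across.

6 4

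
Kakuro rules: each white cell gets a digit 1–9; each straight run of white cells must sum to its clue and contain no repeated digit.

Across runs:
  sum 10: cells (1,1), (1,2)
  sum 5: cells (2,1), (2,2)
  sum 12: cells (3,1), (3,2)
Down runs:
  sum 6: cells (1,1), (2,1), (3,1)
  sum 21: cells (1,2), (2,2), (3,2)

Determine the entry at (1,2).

6 in 3 cells must be {1,2,3}.
The 5 across and the 21 down share only 4, so (2,2) = 4.
The 12 across and the 6 down share only 3, so (3,1) = 3.
(3,2) = 12 − 3 = 9 completes the 12 across.
(1,2) = 21 − 13 = 8 completes the 21 down.
(2,1) = 5 − 4 = 1 completes the 5 across.
(1,1) = 10 − 8 = 2 completes the 10 across.

8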